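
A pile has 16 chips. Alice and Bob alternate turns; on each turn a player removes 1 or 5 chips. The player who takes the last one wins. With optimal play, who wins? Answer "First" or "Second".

i:   0  1  2  3  4  5  6  7  8  9 10 11 12 13 14 15 16
     L  W  L  W  L  W  L  W  L  W  L  W  L  W  L  W  L
Position 16 is L, so the second player wins.

Second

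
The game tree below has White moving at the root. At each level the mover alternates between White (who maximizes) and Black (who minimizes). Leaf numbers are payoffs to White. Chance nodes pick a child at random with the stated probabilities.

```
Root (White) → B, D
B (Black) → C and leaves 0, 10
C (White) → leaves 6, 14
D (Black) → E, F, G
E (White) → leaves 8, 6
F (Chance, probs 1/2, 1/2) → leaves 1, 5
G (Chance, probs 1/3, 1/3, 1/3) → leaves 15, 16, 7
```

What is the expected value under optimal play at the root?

3

C (White): max(6, 14) = 14
B (Black): min(14, 0, 10) = 0
E (White): max(8, 6) = 8
F (Chance): 1/2·1 + 1/2·5 = 3
G (Chance): 1/3·15 + 1/3·16 + 1/3·7 = 12.67
D (Black): min(8, 3, 12.67) = 3
Root (White): max(0, 3) = 3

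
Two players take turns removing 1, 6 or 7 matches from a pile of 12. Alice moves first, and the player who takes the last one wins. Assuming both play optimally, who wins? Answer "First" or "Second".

i:   0  1  2  3  4  5  6  7  8  9 10 11 12
     L  W  L  W  L  W  W  W  W  W  W  W  L
Position 12 is L, so the second player wins.

Second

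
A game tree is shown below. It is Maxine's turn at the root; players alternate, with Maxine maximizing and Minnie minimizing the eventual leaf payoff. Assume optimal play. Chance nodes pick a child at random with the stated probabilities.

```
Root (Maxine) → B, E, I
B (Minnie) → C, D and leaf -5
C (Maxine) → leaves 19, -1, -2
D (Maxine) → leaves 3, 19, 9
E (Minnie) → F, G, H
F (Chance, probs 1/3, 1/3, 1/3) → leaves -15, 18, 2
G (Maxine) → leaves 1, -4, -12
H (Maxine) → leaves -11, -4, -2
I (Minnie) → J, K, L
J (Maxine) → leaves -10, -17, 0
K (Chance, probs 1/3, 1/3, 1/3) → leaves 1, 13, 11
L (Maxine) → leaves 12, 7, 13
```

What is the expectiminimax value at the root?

0

C (Maxine): max(19, -1, -2) = 19
D (Maxine): max(3, 19, 9) = 19
B (Minnie): min(19, 19, -5) = -5
F (Chance): 1/3·-15 + 1/3·18 + 1/3·2 = 1.67
G (Maxine): max(1, -4, -12) = 1
H (Maxine): max(-11, -4, -2) = -2
E (Minnie): min(1.67, 1, -2) = -2
J (Maxine): max(-10, -17, 0) = 0
K (Chance): 1/3·1 + 1/3·13 + 1/3·11 = 8.33
L (Maxine): max(12, 7, 13) = 13
I (Minnie): min(0, 8.33, 13) = 0
Root (Maxine): max(-5, -2, 0) = 0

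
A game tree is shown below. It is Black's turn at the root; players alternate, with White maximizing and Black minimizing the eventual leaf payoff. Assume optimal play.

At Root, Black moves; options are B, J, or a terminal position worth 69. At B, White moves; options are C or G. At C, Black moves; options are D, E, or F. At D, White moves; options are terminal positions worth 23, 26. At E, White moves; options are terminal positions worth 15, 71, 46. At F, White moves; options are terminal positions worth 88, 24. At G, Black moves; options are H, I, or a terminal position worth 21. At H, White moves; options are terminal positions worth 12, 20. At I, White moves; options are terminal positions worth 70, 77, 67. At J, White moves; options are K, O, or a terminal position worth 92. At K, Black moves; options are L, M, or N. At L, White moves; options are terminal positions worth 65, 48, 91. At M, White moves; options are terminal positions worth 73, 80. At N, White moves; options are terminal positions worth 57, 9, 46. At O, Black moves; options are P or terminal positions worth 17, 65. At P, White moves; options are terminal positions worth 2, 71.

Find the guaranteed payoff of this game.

D (White): max(23, 26) = 26
E (White): max(15, 71, 46) = 71
F (White): max(88, 24) = 88
C (Black): min(26, 71, 88) = 26
H (White): max(12, 20) = 20
I (White): max(70, 77, 67) = 77
G (Black): min(20, 77, 21) = 20
B (White): max(26, 20) = 26
L (White): max(65, 48, 91) = 91
M (White): max(73, 80) = 80
N (White): max(57, 9, 46) = 57
K (Black): min(91, 80, 57) = 57
P (White): max(2, 71) = 71
O (Black): min(71, 17, 65) = 17
J (White): max(57, 17, 92) = 92
Root (Black): min(26, 92, 69) = 26

26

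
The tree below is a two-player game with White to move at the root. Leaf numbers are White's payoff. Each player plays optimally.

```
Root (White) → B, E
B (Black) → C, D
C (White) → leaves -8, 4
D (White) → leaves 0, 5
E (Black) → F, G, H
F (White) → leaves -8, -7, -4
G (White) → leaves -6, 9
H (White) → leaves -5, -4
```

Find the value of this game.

C (White): max(-8, 4) = 4
D (White): max(0, 5) = 5
B (Black): min(4, 5) = 4
F (White): max(-8, -7, -4) = -4
G (White): max(-6, 9) = 9
H (White): max(-5, -4) = -4
E (Black): min(-4, 9, -4) = -4
Root (White): max(4, -4) = 4

4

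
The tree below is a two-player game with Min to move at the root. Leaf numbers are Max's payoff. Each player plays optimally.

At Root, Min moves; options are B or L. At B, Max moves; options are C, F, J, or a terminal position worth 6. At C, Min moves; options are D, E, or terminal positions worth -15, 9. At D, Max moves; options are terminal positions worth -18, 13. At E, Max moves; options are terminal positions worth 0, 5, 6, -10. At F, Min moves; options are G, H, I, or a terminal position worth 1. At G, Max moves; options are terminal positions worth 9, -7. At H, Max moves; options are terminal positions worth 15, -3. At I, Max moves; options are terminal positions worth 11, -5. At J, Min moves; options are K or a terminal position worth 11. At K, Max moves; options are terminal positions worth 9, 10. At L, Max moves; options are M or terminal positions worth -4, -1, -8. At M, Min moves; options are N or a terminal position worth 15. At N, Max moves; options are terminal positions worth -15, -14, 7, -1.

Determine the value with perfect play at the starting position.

D (Max): max(-18, 13) = 13
E (Max): max(0, 5, 6, -10) = 6
C (Min): min(13, 6, -15, 9) = -15
G (Max): max(9, -7) = 9
H (Max): max(15, -3) = 15
I (Max): max(11, -5) = 11
F (Min): min(9, 15, 11, 1) = 1
K (Max): max(9, 10) = 10
J (Min): min(10, 11) = 10
B (Max): max(-15, 1, 10, 6) = 10
N (Max): max(-15, -14, 7, -1) = 7
M (Min): min(7, 15) = 7
L (Max): max(7, -4, -1, -8) = 7
Root (Min): min(10, 7) = 7

7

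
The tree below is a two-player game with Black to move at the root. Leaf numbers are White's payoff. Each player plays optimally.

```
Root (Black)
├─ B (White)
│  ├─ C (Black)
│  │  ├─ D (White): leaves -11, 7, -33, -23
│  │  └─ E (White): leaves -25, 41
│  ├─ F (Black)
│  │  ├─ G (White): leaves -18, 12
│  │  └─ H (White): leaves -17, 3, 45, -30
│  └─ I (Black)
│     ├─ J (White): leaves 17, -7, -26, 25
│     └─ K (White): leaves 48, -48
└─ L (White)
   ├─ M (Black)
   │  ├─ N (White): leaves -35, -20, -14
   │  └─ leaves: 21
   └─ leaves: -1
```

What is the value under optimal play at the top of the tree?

-1

D (White): max(-11, 7, -33, -23) = 7
E (White): max(-25, 41) = 41
C (Black): min(7, 41) = 7
G (White): max(-18, 12) = 12
H (White): max(-17, 3, 45, -30) = 45
F (Black): min(12, 45) = 12
J (White): max(17, -7, -26, 25) = 25
K (White): max(48, -48) = 48
I (Black): min(25, 48) = 25
B (White): max(7, 12, 25) = 25
N (White): max(-35, -20, -14) = -14
M (Black): min(-14, 21) = -14
L (White): max(-14, -1) = -1
Root (Black): min(25, -1) = -1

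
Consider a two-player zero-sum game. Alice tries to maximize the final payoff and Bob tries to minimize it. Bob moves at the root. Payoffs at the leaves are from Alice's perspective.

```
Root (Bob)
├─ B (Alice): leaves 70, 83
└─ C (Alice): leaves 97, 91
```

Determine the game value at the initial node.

83

B (Alice): max(70, 83) = 83
C (Alice): max(97, 91) = 97
Root (Bob): min(83, 97) = 83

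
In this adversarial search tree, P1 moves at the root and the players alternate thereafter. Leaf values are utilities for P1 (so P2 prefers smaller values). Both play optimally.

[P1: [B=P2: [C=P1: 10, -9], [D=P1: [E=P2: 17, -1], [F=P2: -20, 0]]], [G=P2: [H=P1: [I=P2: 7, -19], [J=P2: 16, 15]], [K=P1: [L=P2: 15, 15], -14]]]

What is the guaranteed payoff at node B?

-1

C: max(10, -9) = 10
E: min(17, -1) = -1
F: min(-20, 0) = -20
D: max(-1, -20) = -1
B: min(10, -1) = -1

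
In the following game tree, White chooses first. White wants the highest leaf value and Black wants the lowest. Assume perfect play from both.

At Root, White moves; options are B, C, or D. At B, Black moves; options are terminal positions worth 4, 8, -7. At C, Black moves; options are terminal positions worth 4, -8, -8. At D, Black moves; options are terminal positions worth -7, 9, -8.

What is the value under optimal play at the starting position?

B (Black): min(4, 8, -7) = -7
C (Black): min(4, -8, -8) = -8
D (Black): min(-7, 9, -8) = -8
Root (White): max(-7, -8, -8) = -7

-7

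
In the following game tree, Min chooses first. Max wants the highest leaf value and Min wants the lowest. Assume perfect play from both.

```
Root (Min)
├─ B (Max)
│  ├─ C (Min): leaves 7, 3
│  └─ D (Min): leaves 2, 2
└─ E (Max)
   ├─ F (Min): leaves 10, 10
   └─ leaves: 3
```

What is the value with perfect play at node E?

F: min(10, 10) = 10
E: max(10, 3) = 10

10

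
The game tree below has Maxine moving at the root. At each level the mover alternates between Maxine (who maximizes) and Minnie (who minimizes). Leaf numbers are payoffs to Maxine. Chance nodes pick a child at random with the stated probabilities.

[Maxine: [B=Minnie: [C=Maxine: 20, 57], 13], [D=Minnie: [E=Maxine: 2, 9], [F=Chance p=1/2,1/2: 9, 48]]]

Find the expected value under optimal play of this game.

13

C (Maxine): max(20, 57) = 57
B (Minnie): min(57, 13) = 13
E (Maxine): max(2, 9) = 9
F (Chance): 1/2·9 + 1/2·48 = 28.5
D (Minnie): min(9, 28.5) = 9
Root (Maxine): max(13, 9) = 13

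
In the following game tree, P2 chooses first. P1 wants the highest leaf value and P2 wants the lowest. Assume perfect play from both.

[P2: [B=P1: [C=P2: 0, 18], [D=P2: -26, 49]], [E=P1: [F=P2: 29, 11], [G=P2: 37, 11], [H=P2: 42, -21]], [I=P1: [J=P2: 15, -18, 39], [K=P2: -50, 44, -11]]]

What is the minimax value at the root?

C (P2): min(0, 18) = 0
D (P2): min(-26, 49) = -26
B (P1): max(0, -26) = 0
F (P2): min(29, 11) = 11
G (P2): min(37, 11) = 11
H (P2): min(42, -21) = -21
E (P1): max(11, 11, -21) = 11
J (P2): min(15, -18, 39) = -18
K (P2): min(-50, 44, -11) = -50
I (P1): max(-18, -50) = -18
Root (P2): min(0, 11, -18) = -18

-18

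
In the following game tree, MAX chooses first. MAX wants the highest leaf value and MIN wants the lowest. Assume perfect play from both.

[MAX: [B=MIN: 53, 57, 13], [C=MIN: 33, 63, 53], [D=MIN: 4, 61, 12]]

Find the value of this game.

B (MIN): min(53, 57, 13) = 13
C (MIN): min(33, 63, 53) = 33
D (MIN): min(4, 61, 12) = 4
Root (MAX): max(13, 33, 4) = 33

33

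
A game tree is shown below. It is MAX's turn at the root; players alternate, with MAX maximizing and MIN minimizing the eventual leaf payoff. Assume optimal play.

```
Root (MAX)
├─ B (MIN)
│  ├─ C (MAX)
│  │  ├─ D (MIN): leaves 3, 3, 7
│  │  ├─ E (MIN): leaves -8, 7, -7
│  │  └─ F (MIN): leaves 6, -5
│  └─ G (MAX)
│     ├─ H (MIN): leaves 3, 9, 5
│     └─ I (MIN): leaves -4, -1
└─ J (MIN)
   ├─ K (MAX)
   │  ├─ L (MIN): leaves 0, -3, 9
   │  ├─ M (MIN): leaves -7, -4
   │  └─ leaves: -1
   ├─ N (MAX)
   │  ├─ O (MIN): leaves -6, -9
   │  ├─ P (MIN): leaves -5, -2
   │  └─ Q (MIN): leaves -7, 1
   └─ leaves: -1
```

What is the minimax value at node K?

L: min(0, -3, 9) = -3
M: min(-7, -4) = -7
K: max(-3, -7, -1) = -1

-1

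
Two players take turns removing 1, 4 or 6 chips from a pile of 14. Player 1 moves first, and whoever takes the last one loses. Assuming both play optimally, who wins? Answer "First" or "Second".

First

W/L table (W = player to move can force a win):
i:   0  1  2  3  4  5  6  7  8  9 10 11 12 13 14
     W  L  W  L  W  W  L  W  L  W  W  L  W  L  W
Position 14 is W, so the first player wins.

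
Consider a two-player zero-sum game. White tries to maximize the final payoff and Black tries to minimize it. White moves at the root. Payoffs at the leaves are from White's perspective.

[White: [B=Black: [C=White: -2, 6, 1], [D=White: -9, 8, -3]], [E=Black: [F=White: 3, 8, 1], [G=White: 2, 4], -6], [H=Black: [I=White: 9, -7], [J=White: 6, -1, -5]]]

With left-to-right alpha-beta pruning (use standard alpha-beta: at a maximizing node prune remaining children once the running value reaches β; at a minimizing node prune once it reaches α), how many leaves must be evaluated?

C [α=-∞,β=+∞]: v=6
D [α=-∞,β=6]: v=8 after child 2 ≥ β → β-cutoff, skip 1
B [α=-∞,β=+∞]: v=6
F [α=6,β=+∞]: v=8
G [α=6,β=8]: v=4
E [α=6,β=+∞]: v=4 after child 2 ≤ α → α-cutoff, skip 1
I [α=6,β=+∞]: v=9
J [α=6,β=9]: v=6
H [α=6,β=+∞]: v=6
Root [α=-∞,β=+∞]: v=6
Leaves evaluated: 15 of 17.

15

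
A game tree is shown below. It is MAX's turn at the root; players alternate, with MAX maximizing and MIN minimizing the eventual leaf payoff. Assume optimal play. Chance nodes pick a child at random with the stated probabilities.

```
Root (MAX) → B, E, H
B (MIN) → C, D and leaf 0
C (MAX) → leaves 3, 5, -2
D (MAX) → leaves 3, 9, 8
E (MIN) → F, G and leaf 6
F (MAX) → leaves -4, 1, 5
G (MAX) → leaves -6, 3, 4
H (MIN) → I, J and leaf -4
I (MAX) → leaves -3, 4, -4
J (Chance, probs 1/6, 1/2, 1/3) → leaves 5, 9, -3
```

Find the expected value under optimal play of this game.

4

C (MAX): max(3, 5, -2) = 5
D (MAX): max(3, 9, 8) = 9
B (MIN): min(5, 9, 0) = 0
F (MAX): max(-4, 1, 5) = 5
G (MAX): max(-6, 3, 4) = 4
E (MIN): min(5, 4, 6) = 4
I (MAX): max(-3, 4, -4) = 4
J (Chance): 1/6·5 + 1/2·9 + 1/3·-3 = 4.33
H (MIN): min(4, 4.33, -4) = -4
Root (MAX): max(0, 4, -4) = 4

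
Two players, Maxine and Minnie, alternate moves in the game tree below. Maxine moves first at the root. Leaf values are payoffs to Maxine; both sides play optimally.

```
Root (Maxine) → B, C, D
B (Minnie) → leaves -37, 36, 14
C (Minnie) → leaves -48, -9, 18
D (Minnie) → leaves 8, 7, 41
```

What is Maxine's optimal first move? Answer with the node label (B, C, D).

D

B (Minnie): min(-37, 36, 14) = -37
C (Minnie): min(-48, -9, 18) = -48
D (Minnie): min(8, 7, 41) = 7
Root (Maxine): max(-37, -48, 7) = 7
Maxine picks the child with the highest value: D (value 7).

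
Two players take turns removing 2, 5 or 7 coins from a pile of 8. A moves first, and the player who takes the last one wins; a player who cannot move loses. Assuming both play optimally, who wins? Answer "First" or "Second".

Mark each pile size as W (mover wins) or L (mover loses):
i:   0  1  2  3  4  5  6  7  8
     L  L  W  W  L  W  W  W  W
Position 8 is W, so the first player wins.

First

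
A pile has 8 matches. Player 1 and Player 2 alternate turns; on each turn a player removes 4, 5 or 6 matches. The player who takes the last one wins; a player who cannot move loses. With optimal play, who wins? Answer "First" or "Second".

Compute winning (W) and losing (L) positions by backward induction:
i:   0  1  2  3  4  5  6  7  8
     L  L  L  L  W  W  W  W  W
Position 8 is W, so the first player wins.

First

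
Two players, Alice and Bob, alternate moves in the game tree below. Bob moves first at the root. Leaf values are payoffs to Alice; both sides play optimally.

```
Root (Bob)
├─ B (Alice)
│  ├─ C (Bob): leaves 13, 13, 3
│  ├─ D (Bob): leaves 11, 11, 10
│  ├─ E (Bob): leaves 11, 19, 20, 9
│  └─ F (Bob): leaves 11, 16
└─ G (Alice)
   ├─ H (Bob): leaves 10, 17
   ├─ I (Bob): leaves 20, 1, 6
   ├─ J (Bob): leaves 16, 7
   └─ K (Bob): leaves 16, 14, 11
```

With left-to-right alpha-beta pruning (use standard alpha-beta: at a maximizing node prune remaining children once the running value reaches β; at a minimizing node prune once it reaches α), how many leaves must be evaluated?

C [α=-∞,β=+∞]: v=3
D [α=3,β=+∞]: v=10
E [α=10,β=+∞]: v=9
F [α=10,β=+∞]: v=11
B [α=-∞,β=+∞]: v=11
H [α=-∞,β=11]: v=10
I [α=10,β=11]: v=1 after child 2 ≤ α → α-cutoff, skip 1
J [α=10,β=11]: v=7
K [α=10,β=11]: v=11
G [α=-∞,β=11]: v=11
Root [α=-∞,β=+∞]: v=11
Leaves evaluated: 21 of 22.

21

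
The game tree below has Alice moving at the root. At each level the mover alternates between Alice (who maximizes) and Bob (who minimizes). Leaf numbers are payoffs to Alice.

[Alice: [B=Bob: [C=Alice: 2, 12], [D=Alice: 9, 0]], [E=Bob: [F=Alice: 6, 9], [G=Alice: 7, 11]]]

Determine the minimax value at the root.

C (Alice): max(2, 12) = 12
D (Alice): max(9, 0) = 9
B (Bob): min(12, 9) = 9
F (Alice): max(6, 9) = 9
G (Alice): max(7, 11) = 11
E (Bob): min(9, 11) = 9
Root (Alice): max(9, 9) = 9

9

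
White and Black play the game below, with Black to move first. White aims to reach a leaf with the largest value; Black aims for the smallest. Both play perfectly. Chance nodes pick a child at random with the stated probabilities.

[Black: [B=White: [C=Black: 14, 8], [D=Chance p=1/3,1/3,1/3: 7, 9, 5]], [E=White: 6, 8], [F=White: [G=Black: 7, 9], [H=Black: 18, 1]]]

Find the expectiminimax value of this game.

7

C (Black): min(14, 8) = 8
D (Chance): 1/3·7 + 1/3·9 + 1/3·5 = 7
B (White): max(8, 7) = 8
E (White): max(6, 8) = 8
G (Black): min(7, 9) = 7
H (Black): min(18, 1) = 1
F (White): max(7, 1) = 7
Root (Black): min(8, 8, 7) = 7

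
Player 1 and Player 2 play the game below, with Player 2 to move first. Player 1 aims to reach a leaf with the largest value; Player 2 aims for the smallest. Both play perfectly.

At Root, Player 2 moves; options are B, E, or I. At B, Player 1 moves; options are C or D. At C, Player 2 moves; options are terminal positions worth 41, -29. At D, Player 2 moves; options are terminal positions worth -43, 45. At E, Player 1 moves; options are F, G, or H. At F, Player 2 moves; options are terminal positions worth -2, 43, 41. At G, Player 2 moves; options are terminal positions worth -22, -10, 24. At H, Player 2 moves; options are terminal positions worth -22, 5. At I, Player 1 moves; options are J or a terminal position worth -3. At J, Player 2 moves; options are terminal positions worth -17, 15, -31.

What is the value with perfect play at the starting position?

-29

C (Player 2): min(41, -29) = -29
D (Player 2): min(-43, 45) = -43
B (Player 1): max(-29, -43) = -29
F (Player 2): min(-2, 43, 41) = -2
G (Player 2): min(-22, -10, 24) = -22
H (Player 2): min(-22, 5) = -22
E (Player 1): max(-2, -22, -22) = -2
J (Player 2): min(-17, 15, -31) = -31
I (Player 1): max(-31, -3) = -3
Root (Player 2): min(-29, -2, -3) = -29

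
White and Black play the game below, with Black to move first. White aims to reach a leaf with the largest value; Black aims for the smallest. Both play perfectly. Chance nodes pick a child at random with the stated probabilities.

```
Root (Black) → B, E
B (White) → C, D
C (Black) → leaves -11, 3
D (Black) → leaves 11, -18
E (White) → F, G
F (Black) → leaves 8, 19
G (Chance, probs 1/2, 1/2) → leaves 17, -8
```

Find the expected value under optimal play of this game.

C (Black): min(-11, 3) = -11
D (Black): min(11, -18) = -18
B (White): max(-11, -18) = -11
F (Black): min(8, 19) = 8
G (Chance): 1/2·17 + 1/2·-8 = 4.5
E (White): max(8, 4.5) = 8
Root (Black): min(-11, 8) = -11

-11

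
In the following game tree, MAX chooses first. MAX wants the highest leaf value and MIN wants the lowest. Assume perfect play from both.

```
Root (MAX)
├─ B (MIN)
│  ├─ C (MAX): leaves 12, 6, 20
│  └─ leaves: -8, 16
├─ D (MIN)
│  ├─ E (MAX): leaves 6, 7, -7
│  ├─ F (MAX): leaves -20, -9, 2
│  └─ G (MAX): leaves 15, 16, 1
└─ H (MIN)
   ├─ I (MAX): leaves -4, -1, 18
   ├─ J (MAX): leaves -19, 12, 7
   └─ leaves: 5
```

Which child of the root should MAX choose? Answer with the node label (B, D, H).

H

C (MAX): max(12, 6, 20) = 20
B (MIN): min(20, -8, 16) = -8
E (MAX): max(6, 7, -7) = 7
F (MAX): max(-20, -9, 2) = 2
G (MAX): max(15, 16, 1) = 16
D (MIN): min(7, 2, 16) = 2
I (MAX): max(-4, -1, 18) = 18
J (MAX): max(-19, 12, 7) = 12
H (MIN): min(18, 12, 5) = 5
Root (MAX): max(-8, 2, 5) = 5
MAX picks the child with the highest value: H (value 5).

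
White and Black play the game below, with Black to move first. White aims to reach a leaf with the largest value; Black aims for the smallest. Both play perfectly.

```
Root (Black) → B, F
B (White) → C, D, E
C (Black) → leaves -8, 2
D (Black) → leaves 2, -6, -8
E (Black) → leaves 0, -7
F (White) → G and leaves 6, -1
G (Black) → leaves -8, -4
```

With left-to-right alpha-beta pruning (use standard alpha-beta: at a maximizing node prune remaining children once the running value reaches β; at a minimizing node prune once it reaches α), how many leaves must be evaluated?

10

C [α=-∞,β=+∞]: v=-8
D [α=-8,β=+∞]: v=-8
E [α=-8,β=+∞]: v=-7
B [α=-∞,β=+∞]: v=-7
G [α=-∞,β=-7]: v=-8
F [α=-∞,β=-7]: v=6 after child 2 ≥ β → β-cutoff, skip 1
Root [α=-∞,β=+∞]: v=-7
Leaves evaluated: 10 of 11.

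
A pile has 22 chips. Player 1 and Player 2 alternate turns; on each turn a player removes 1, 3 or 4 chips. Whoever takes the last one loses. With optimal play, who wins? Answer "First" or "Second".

Mark each pile size as W (mover wins) or L (mover loses):
i:   0  1  2  3  4  5  6  7  8  9 10 11 12 13 14 15 16 17 18 19 20 21 22
     W  L  W  L  W  W  W  W  L  W  L  W  W  W  W  L  W  L  W  W  W  W  L
Position 22 is L, so the second player wins.

Second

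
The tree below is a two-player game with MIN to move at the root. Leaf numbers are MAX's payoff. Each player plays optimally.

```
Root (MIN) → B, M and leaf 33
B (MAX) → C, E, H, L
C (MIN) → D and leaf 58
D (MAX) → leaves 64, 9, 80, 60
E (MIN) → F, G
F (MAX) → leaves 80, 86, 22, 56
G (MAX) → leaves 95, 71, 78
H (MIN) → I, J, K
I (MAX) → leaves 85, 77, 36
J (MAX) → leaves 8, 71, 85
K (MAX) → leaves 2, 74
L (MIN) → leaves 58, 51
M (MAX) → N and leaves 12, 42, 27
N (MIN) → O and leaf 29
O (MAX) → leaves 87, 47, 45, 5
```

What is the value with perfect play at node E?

86

F: max(80, 86, 22, 56) = 86
G: max(95, 71, 78) = 95
E: min(86, 95) = 86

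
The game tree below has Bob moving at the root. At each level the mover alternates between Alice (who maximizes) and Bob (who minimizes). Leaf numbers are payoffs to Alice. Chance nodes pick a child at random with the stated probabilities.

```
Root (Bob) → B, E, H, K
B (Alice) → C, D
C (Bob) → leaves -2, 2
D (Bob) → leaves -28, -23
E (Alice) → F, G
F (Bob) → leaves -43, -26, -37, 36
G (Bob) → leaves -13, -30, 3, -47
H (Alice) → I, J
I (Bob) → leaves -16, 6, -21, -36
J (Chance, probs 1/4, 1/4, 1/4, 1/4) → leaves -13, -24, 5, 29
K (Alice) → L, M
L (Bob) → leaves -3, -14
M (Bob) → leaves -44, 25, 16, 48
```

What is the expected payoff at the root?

-43

C (Bob): min(-2, 2) = -2
D (Bob): min(-28, -23) = -28
B (Alice): max(-2, -28) = -2
F (Bob): min(-43, -26, -37, 36) = -43
G (Bob): min(-13, -30, 3, -47) = -47
E (Alice): max(-43, -47) = -43
I (Bob): min(-16, 6, -21, -36) = -36
J (Chance): 1/4·-13 + 1/4·-24 + 1/4·5 + 1/4·29 = -0.75
H (Alice): max(-36, -0.75) = -0.75
L (Bob): min(-3, -14) = -14
M (Bob): min(-44, 25, 16, 48) = -44
K (Alice): max(-14, -44) = -14
Root (Bob): min(-2, -43, -0.75, -14) = -43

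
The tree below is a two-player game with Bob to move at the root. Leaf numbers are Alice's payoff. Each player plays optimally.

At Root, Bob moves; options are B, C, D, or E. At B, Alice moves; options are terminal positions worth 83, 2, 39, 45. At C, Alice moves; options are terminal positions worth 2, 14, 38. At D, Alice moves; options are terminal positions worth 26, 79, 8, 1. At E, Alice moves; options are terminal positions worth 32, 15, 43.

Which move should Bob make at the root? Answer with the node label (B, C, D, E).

C

B (Alice): max(83, 2, 39, 45) = 83
C (Alice): max(2, 14, 38) = 38
D (Alice): max(26, 79, 8, 1) = 79
E (Alice): max(32, 15, 43) = 43
Root (Bob): min(83, 38, 79, 43) = 38
Bob picks the child with the lowest value: C (value 38).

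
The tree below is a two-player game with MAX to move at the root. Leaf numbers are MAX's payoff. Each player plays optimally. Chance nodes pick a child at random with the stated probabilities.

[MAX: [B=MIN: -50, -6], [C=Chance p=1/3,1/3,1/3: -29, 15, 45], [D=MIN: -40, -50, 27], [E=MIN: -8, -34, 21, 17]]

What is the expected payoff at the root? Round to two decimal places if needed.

B (MIN): min(-50, -6) = -50
C (Chance): 1/3·-29 + 1/3·15 + 1/3·45 = 10.33
D (MIN): min(-40, -50, 27) = -50
E (MIN): min(-8, -34, 21, 17) = -34
Root (MAX): max(-50, 10.33, -50, -34) = 10.33

10.33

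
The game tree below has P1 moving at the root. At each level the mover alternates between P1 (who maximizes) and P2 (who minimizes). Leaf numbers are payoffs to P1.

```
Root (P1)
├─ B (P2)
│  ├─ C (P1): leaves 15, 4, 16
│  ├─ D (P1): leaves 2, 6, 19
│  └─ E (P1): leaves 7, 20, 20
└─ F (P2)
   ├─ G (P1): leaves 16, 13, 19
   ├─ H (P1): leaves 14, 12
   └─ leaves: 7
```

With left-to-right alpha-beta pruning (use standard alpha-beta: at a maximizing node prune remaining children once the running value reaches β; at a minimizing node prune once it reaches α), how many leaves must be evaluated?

13

C [α=-∞,β=+∞]: v=16
D [α=-∞,β=16]: v=19
E [α=-∞,β=16]: v=20 after child 2 ≥ β → β-cutoff, skip 1
B [α=-∞,β=+∞]: v=16
G [α=16,β=+∞]: v=19
H [α=16,β=19]: v=14
F [α=16,β=+∞]: v=14 after child 2 ≤ α → α-cutoff, skip 1
Root [α=-∞,β=+∞]: v=16
Leaves evaluated: 13 of 15.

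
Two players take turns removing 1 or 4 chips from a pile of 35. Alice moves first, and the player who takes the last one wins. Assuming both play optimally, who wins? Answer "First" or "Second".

Mark each pile size as W (mover wins) or L (mover loses):
i:   0  1  2  3  4  5  6  7  8  9 10 11 12 13 14 15 16 17 18 19 20 21 22 23 24 25 26 27 28 29 30 31 32 33 34 35
     L  W  L  W  W  L  W  L  W  W  L  W  L  W  W  L  W  L  W  W  L  W  L  W  W  L  W  L  W  W  L  W  L  W  W  L
Position 35 is L, so the second player wins.

Second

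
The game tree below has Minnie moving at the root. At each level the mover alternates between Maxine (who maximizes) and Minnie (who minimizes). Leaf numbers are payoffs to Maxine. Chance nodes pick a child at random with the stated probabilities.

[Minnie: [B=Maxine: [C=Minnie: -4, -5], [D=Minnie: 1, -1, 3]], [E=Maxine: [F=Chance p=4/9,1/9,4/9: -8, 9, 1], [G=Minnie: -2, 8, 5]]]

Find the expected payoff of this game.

-2

C (Minnie): min(-4, -5) = -5
D (Minnie): min(1, -1, 3) = -1
B (Maxine): max(-5, -1) = -1
F (Chance): 4/9·-8 + 1/9·9 + 4/9·1 = -2.11
G (Minnie): min(-2, 8, 5) = -2
E (Maxine): max(-2.11, -2) = -2
Root (Minnie): min(-1, -2) = -2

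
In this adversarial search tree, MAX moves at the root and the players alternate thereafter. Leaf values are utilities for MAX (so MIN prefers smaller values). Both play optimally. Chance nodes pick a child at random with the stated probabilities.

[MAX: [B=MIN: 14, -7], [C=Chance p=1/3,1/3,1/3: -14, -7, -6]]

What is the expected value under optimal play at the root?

-7

B (MIN): min(14, -7) = -7
C (Chance): 1/3·-14 + 1/3·-7 + 1/3·-6 = -9
Root (MAX): max(-7, -9) = -7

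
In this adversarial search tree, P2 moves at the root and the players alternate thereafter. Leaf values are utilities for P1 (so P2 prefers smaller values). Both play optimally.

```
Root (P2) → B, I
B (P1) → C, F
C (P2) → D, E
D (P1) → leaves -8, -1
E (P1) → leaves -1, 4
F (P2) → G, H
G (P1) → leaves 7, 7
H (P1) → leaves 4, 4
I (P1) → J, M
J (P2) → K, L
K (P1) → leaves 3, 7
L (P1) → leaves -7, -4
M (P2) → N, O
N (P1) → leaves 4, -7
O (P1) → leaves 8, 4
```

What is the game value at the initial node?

D (P1): max(-8, -1) = -1
E (P1): max(-1, 4) = 4
C (P2): min(-1, 4) = -1
G (P1): max(7, 7) = 7
H (P1): max(4, 4) = 4
F (P2): min(7, 4) = 4
B (P1): max(-1, 4) = 4
K (P1): max(3, 7) = 7
L (P1): max(-7, -4) = -4
J (P2): min(7, -4) = -4
N (P1): max(4, -7) = 4
O (P1): max(8, 4) = 8
M (P2): min(4, 8) = 4
I (P1): max(-4, 4) = 4
Root (P2): min(4, 4) = 4

4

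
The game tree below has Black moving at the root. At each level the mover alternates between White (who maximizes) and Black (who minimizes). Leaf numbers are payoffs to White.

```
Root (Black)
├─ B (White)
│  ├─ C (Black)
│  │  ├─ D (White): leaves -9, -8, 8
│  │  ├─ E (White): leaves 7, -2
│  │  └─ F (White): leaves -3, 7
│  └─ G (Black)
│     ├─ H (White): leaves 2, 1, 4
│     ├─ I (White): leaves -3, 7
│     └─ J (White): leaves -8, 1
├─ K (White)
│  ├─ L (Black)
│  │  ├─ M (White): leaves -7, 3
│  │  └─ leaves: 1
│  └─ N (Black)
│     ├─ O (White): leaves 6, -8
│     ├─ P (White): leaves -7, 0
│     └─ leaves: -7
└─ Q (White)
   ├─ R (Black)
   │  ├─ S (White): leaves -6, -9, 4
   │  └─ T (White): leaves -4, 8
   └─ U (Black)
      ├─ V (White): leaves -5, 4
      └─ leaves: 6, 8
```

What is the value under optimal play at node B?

7

D: max(-9, -8, 8) = 8
E: max(7, -2) = 7
F: max(-3, 7) = 7
C: min(8, 7, 7) = 7
H: max(2, 1, 4) = 4
I: max(-3, 7) = 7
J: max(-8, 1) = 1
G: min(4, 7, 1) = 1
B: max(7, 1) = 7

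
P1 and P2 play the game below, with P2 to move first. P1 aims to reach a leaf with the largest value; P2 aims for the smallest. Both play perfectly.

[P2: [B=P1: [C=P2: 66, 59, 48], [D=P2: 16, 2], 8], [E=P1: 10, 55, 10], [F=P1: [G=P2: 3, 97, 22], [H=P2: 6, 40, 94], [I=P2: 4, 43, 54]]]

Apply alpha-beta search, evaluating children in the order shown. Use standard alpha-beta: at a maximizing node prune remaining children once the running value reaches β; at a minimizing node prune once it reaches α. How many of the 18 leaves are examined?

C [α=-∞,β=+∞]: v=48
D [α=48,β=+∞]: v=16 after child 1 ≤ α → α-cutoff, skip 1
B [α=-∞,β=+∞]: v=48
E [α=-∞,β=48]: v=55 after child 2 ≥ β → β-cutoff, skip 1
G [α=-∞,β=48]: v=3
H [α=3,β=48]: v=6
I [α=6,β=48]: v=4 after child 1 ≤ α → α-cutoff, skip 2
F [α=-∞,β=48]: v=6
Root [α=-∞,β=+∞]: v=6
Leaves evaluated: 14 of 18.

14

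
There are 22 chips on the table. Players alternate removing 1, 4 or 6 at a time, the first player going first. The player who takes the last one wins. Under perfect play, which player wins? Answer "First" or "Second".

Second

Compute winning (W) and losing (L) positions by backward induction:
i:   0  1  2  3  4  5  6  7  8  9 10 11 12 13 14 15 16 17 18 19 20 21 22
     L  W  L  W  W  L  W  L  W  W  L  W  L  W  W  L  W  L  W  W  L  W  L
Position 22 is L, so the second player wins.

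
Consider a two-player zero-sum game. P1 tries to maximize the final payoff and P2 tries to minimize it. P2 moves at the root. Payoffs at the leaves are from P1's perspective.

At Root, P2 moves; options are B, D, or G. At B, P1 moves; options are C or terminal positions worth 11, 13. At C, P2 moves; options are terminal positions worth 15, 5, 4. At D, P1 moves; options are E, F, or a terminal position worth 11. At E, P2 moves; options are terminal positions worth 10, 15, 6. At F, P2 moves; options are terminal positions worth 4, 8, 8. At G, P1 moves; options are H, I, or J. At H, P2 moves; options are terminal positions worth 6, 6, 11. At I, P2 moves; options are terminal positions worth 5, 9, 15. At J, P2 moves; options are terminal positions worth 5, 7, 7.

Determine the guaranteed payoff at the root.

C (P2): min(15, 5, 4) = 4
B (P1): max(4, 11, 13) = 13
E (P2): min(10, 15, 6) = 6
F (P2): min(4, 8, 8) = 4
D (P1): max(6, 4, 11) = 11
H (P2): min(6, 6, 11) = 6
I (P2): min(5, 9, 15) = 5
J (P2): min(5, 7, 7) = 5
G (P1): max(6, 5, 5) = 6
Root (P2): min(13, 11, 6) = 6

6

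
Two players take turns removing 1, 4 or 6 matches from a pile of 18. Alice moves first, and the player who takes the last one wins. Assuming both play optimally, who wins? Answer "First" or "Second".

Positions where the player to move wins (W) vs loses (L):
i:   0  1  2  3  4  5  6  7  8  9 10 11 12 13 14 15 16 17 18
     L  W  L  W  W  L  W  L  W  W  L  W  L  W  W  L  W  L  W
Position 18 is W, so the first player wins.

First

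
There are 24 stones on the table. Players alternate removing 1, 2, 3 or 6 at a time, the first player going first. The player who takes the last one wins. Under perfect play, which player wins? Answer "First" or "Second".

Positions where the player to move wins (W) vs loses (L):
i:   0  1  2  3  4  5  6  7  8  9 10 11 12 13 14 15 16 17 18 19 20 21 22 23 24
     L  W  W  W  L  W  W  W  L  W  W  W  L  W  W  W  L  W  W  W  L  W  W  W  L
Position 24 is L, so the second player wins.

Second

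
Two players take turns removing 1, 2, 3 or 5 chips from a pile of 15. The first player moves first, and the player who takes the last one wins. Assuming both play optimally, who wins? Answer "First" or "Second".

First

Mark each pile size as W (mover wins) or L (mover loses):
i:   0  1  2  3  4  5  6  7  8  9 10 11 12 13 14 15
     L  W  W  W  L  W  W  W  L  W  W  W  L  W  W  W
Position 15 is W, so the first player wins.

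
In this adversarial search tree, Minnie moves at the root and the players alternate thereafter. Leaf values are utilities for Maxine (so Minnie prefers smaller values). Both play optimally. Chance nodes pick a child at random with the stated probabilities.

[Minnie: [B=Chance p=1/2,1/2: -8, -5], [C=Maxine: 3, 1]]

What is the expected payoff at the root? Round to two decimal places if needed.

B (Chance): 1/2·-8 + 1/2·-5 = -6.5
C (Maxine): max(3, 1) = 3
Root (Minnie): min(-6.5, 3) = -6.5

-6.5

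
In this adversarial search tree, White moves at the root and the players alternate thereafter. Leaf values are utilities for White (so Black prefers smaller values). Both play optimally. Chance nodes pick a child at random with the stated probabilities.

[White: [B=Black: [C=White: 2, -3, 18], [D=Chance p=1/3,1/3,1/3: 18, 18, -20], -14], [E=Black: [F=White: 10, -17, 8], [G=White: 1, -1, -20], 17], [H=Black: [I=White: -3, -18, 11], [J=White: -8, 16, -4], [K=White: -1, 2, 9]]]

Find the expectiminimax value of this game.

C (White): max(2, -3, 18) = 18
D (Chance): 1/3·18 + 1/3·18 + 1/3·-20 = 5.33
B (Black): min(18, 5.33, -14) = -14
F (White): max(10, -17, 8) = 10
G (White): max(1, -1, -20) = 1
E (Black): min(10, 1, 17) = 1
I (White): max(-3, -18, 11) = 11
J (White): max(-8, 16, -4) = 16
K (White): max(-1, 2, 9) = 9
H (Black): min(11, 16, 9) = 9
Root (White): max(-14, 1, 9) = 9

9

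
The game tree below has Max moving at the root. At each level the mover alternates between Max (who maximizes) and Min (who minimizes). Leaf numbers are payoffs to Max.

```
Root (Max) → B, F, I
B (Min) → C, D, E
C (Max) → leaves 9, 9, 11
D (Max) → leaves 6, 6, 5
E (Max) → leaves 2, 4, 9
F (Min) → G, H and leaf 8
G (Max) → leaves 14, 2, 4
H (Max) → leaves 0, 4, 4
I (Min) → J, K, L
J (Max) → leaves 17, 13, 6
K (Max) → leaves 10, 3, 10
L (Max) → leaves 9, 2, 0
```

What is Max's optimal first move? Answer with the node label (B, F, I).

I

C (Max): max(9, 9, 11) = 11
D (Max): max(6, 6, 5) = 6
E (Max): max(2, 4, 9) = 9
B (Min): min(11, 6, 9) = 6
G (Max): max(14, 2, 4) = 14
H (Max): max(0, 4, 4) = 4
F (Min): min(14, 4, 8) = 4
J (Max): max(17, 13, 6) = 17
K (Max): max(10, 3, 10) = 10
L (Max): max(9, 2, 0) = 9
I (Min): min(17, 10, 9) = 9
Root (Max): max(6, 4, 9) = 9
Max picks the child with the highest value: I (value 9).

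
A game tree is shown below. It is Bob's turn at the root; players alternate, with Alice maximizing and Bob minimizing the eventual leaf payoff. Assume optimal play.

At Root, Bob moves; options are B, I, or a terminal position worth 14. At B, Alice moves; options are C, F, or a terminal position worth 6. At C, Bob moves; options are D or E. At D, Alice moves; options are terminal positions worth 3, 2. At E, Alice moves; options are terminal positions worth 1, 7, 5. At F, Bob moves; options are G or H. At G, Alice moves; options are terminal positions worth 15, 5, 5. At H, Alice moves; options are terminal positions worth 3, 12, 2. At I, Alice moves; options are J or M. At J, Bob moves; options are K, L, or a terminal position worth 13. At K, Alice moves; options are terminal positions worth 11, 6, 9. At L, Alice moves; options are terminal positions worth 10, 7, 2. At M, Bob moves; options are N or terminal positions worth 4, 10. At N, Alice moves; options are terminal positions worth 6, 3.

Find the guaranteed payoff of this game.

D (Alice): max(3, 2) = 3
E (Alice): max(1, 7, 5) = 7
C (Bob): min(3, 7) = 3
G (Alice): max(15, 5, 5) = 15
H (Alice): max(3, 12, 2) = 12
F (Bob): min(15, 12) = 12
B (Alice): max(3, 12, 6) = 12
K (Alice): max(11, 6, 9) = 11
L (Alice): max(10, 7, 2) = 10
J (Bob): min(11, 10, 13) = 10
N (Alice): max(6, 3) = 6
M (Bob): min(6, 4, 10) = 4
I (Alice): max(10, 4) = 10
Root (Bob): min(12, 10, 14) = 10

10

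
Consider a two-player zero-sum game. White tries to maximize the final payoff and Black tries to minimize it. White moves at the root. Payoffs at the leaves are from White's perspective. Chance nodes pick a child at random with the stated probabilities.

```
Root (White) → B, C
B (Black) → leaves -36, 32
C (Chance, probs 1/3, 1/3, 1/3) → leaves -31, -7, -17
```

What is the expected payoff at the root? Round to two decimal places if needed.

-18.33

B (Black): min(-36, 32) = -36
C (Chance): 1/3·-31 + 1/3·-7 + 1/3·-17 = -18.33
Root (White): max(-36, -18.33) = -18.33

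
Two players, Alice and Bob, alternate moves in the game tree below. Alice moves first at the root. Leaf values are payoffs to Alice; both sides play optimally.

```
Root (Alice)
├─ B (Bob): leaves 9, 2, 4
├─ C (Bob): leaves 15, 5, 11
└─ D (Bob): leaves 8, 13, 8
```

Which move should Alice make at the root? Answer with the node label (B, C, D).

D

B (Bob): min(9, 2, 4) = 2
C (Bob): min(15, 5, 11) = 5
D (Bob): min(8, 13, 8) = 8
Root (Alice): max(2, 5, 8) = 8
Alice picks the child with the highest value: D (value 8).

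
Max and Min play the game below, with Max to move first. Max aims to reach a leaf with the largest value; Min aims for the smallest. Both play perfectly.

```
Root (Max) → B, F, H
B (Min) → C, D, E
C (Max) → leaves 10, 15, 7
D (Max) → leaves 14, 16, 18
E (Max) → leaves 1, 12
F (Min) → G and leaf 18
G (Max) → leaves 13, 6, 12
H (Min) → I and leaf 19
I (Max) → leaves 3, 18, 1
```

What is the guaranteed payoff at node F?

13

G: max(13, 6, 12) = 13
F: min(13, 18) = 13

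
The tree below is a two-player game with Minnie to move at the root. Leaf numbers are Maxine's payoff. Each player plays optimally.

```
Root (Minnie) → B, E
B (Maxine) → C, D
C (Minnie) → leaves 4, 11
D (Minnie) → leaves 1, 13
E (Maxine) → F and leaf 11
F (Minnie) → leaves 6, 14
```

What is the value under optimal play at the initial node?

4

C (Minnie): min(4, 11) = 4
D (Minnie): min(1, 13) = 1
B (Maxine): max(4, 1) = 4
F (Minnie): min(6, 14) = 6
E (Maxine): max(6, 11) = 11
Root (Minnie): min(4, 11) = 4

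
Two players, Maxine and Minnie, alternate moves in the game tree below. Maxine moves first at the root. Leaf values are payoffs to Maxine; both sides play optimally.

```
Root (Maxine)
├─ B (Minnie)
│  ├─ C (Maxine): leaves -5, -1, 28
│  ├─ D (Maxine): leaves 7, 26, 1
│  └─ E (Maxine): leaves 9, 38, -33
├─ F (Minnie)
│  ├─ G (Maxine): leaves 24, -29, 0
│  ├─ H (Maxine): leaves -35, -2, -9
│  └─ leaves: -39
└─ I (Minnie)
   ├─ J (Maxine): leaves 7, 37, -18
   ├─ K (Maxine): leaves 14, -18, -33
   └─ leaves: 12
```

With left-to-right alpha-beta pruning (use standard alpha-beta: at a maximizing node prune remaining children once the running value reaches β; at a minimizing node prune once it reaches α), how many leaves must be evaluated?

17

C [α=-∞,β=+∞]: v=28
D [α=-∞,β=28]: v=26
E [α=-∞,β=26]: v=38 after child 2 ≥ β → β-cutoff, skip 1
B [α=-∞,β=+∞]: v=26
G [α=26,β=+∞]: v=24
F [α=26,β=+∞]: v=24 after child 1 ≤ α → α-cutoff, skip 2
J [α=26,β=+∞]: v=37
K [α=26,β=37]: v=14
I [α=26,β=+∞]: v=14 after child 2 ≤ α → α-cutoff, skip 1
Root [α=-∞,β=+∞]: v=26
Leaves evaluated: 17 of 23.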